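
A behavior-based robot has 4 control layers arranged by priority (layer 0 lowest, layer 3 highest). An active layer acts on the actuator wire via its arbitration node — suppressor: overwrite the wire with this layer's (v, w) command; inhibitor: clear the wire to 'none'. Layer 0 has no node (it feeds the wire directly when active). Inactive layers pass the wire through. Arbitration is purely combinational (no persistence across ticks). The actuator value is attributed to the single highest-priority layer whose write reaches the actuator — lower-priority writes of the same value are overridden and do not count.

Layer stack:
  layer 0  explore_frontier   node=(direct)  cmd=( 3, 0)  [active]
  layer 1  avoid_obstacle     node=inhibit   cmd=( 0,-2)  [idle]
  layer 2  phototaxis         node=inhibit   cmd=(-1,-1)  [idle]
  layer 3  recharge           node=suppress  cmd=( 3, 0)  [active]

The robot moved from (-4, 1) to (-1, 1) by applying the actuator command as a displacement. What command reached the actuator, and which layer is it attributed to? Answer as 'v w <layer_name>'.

3 0 recharge

displacement = (-1, 1) − (-4, 1) = (3, 0)
layer 0 (explore_frontier) active — direct: (3, 0)
layer 1 (avoid_obstacle) idle — unchanged: (3, 0)
layer 2 (phototaxis) idle — unchanged: (3, 0)
layer 3 (recharge) active — suppresses: (3, 0)
→ actuator (3, 0) — from layer 3 (recharge)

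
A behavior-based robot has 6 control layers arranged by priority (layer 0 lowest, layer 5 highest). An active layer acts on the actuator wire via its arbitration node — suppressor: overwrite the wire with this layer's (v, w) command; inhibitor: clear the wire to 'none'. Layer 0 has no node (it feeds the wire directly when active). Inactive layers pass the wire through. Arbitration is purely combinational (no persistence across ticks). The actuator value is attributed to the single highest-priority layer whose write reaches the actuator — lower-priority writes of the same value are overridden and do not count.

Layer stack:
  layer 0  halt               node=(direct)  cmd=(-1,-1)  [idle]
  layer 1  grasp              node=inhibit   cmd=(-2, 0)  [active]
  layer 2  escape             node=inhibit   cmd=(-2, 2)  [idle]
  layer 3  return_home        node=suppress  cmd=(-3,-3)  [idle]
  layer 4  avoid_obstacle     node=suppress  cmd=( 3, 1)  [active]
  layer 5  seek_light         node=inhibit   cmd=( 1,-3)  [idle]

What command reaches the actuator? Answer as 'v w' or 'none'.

3 1

[0] halt off; wire := none
[1] grasp on (inhibit); wire := none
[2] escape off; pass none
[3] return_home off; pass none
[4] avoid_obstacle on (suppress); wire := (3, 1)
[5] seek_light off; pass (3, 1)
output (3, 1)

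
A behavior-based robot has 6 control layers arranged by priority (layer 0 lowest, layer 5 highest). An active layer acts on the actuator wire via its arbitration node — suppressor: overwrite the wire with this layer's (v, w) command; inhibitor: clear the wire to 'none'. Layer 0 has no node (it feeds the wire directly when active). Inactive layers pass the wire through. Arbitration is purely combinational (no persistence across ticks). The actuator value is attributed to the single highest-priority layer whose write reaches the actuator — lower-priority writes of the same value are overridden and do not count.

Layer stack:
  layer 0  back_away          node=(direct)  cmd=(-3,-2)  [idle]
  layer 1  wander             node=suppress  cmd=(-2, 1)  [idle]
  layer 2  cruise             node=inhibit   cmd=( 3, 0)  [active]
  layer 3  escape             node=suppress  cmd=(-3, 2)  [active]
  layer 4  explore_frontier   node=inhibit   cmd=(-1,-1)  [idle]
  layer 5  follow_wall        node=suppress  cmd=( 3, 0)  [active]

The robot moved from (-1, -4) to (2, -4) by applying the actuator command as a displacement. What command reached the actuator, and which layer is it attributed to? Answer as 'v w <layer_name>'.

displacement = (2, -4) − (-1, -4) = (3, 0)
L0 back_away: idle → wire = none
L1 wander: idle → wire stays none
L2 cruise: active, inhibitor → wire = none
L3 escape: active, suppressor → wire = (-3, 2)
L4 explore_frontier: idle → wire stays (-3, 2)
L5 follow_wall: active, suppressor → wire = (3, 0)
actuator = (3, 0) — from layer 5 (follow_wall)

3 0 follow_wall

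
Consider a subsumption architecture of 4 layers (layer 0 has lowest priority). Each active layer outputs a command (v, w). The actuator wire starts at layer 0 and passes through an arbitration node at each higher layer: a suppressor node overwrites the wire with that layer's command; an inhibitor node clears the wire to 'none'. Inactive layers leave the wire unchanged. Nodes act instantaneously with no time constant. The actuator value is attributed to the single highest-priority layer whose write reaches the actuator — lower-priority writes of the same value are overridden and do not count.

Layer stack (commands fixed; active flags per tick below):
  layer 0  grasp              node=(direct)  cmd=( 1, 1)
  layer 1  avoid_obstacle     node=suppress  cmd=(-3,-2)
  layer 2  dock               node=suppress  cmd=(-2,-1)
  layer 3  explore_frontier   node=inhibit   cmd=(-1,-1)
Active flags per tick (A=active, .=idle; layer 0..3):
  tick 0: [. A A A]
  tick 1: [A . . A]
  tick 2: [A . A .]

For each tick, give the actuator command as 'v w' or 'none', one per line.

none
none
-2 -1

tick 0:
  layer 0 (grasp) idle — none
  layer 1 (avoid_obstacle) active — suppresses: (-3, -2)
  layer 2 (dock) active — suppresses: (-2, -1)
  layer 3 (explore_frontier) active — inhibits: none
  → actuator none
tick 1:
  layer 0 (grasp) active — direct: (1, 1)
  layer 1 (avoid_obstacle) idle — unchanged: (1, 1)
  layer 2 (dock) idle — unchanged: (1, 1)
  layer 3 (explore_frontier) active — inhibits: none
  → actuator none
tick 2:
  layer 0 (grasp) active — direct: (1, 1)
  layer 1 (avoid_obstacle) idle — unchanged: (1, 1)
  layer 2 (dock) active — suppresses: (-2, -1)
  layer 3 (explore_frontier) idle — unchanged: (-2, -1)
  → actuator (-2, -1)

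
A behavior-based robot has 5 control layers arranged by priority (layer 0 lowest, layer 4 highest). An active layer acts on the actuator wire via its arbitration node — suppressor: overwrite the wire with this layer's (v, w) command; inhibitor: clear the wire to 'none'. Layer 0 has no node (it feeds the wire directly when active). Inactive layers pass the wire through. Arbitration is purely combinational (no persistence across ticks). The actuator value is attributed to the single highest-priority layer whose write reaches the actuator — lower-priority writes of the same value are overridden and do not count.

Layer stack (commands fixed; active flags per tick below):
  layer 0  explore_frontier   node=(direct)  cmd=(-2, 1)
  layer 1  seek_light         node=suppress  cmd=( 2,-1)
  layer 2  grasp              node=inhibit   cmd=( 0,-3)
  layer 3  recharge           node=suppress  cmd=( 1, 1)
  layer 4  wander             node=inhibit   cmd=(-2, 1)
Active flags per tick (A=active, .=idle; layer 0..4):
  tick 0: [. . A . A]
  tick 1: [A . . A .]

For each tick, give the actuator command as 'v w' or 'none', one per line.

none
1 1

tick 0:
  [0] explore_frontier off; wire := none
  [1] seek_light off; pass none
  [2] grasp on (inhibit); wire := none
  [3] recharge off; pass none
  [4] wander on (inhibit); wire := none
  output none
tick 1:
  [0] explore_frontier on; wire := (-2, 1)
  [1] seek_light off; pass (-2, 1)
  [2] grasp off; pass (-2, 1)
  [3] recharge on (suppress); wire := (1, 1)
  [4] wander off; pass (1, 1)
  output (1, 1)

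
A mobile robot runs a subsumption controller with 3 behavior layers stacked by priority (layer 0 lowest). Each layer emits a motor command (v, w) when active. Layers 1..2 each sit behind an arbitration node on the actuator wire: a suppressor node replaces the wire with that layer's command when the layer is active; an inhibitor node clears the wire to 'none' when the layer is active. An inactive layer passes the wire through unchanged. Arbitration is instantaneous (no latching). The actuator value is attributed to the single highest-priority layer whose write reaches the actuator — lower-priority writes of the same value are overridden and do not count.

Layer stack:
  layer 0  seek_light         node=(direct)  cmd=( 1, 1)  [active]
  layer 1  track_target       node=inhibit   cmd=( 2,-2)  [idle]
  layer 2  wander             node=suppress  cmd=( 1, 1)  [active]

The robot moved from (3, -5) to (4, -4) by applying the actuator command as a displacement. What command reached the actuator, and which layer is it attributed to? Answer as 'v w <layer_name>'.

displacement = (4, -4) − (3, -5) = (1, 1)
layer 0 (seek_light) active — direct: (1, 1)
layer 1 (track_target) idle — unchanged: (1, 1)
layer 2 (wander) active — suppresses: (1, 1)
→ actuator (1, 1) — from layer 2 (wander)

1 1 wander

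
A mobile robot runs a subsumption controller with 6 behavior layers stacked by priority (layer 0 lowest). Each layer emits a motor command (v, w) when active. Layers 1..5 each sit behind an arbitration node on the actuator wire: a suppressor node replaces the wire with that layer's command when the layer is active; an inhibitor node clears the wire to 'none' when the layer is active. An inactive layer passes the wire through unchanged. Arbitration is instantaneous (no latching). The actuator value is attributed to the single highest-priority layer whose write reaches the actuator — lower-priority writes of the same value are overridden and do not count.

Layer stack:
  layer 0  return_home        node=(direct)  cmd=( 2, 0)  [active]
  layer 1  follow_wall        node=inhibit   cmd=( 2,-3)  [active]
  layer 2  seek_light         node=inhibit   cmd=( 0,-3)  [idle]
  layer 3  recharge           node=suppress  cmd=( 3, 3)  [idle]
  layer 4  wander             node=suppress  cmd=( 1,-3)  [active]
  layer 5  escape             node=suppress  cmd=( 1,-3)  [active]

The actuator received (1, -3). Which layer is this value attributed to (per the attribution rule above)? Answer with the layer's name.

escape

L0 return_home: active, feeds wire = (2, 0)
L1 follow_wall: active, inhibitor → wire = none
L2 seek_light: idle → wire stays none
L3 recharge: idle → wire stays none
L4 wander: active, suppressor → wire = (1, -3)
L5 escape: active, suppressor → wire = (1, -3)
actuator = (1, -3)
last writer: layer 5 = escape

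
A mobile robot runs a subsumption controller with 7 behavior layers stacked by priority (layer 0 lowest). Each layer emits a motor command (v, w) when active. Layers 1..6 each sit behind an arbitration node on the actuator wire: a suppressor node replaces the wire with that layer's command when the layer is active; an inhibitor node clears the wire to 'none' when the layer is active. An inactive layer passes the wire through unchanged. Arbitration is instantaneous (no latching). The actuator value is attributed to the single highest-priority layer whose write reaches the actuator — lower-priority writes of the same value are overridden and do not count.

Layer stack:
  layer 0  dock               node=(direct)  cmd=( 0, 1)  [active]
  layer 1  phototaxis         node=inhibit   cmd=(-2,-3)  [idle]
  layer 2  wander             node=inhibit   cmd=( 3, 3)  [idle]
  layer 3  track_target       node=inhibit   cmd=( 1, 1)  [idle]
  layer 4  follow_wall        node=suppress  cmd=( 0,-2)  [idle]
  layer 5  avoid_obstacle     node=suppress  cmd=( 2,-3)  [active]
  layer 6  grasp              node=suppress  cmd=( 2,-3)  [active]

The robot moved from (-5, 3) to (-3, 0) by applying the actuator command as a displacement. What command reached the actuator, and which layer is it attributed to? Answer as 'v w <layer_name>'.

displacement = (-3, 0) − (-5, 3) = (2, -3)
L0 dock: active, feeds wire = (0, 1)
L1 phototaxis: idle → wire stays (0, 1)
L2 wander: idle → wire stays (0, 1)
L3 track_target: idle → wire stays (0, 1)
L4 follow_wall: idle → wire stays (0, 1)
L5 avoid_obstacle: active, suppressor → wire = (2, -3)
L6 grasp: active, suppressor → wire = (2, -3)
actuator = (2, -3) — from layer 6 (grasp)

2 -3 grasp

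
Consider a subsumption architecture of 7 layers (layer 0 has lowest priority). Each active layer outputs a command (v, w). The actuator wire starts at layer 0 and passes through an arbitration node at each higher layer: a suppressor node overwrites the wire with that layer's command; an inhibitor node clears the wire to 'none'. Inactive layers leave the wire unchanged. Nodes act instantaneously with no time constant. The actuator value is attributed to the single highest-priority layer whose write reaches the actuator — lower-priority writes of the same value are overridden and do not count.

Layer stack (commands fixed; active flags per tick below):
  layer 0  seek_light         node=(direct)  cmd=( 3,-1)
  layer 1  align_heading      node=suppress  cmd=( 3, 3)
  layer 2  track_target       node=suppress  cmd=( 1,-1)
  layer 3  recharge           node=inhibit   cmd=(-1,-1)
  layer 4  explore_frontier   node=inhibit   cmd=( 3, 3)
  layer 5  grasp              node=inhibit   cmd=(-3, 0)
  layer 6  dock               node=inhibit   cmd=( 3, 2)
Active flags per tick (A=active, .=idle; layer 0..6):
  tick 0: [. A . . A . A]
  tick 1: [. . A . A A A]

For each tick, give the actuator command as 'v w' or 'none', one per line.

none
none

tick 0:
  [0] seek_light off; wire := none
  [1] align_heading on (suppress); wire := (3, 3)
  [2] track_target off; pass (3, 3)
  [3] recharge off; pass (3, 3)
  [4] explore_frontier on (inhibit); wire := none
  [5] grasp off; pass none
  [6] dock on (inhibit); wire := none
  output none
tick 1:
  [0] seek_light off; wire := none
  [1] align_heading off; pass none
  [2] track_target on (suppress); wire := (1, -1)
  [3] recharge off; pass (1, -1)
  [4] explore_frontier on (inhibit); wire := none
  [5] grasp on (inhibit); wire := none
  [6] dock on (inhibit); wire := none
  output none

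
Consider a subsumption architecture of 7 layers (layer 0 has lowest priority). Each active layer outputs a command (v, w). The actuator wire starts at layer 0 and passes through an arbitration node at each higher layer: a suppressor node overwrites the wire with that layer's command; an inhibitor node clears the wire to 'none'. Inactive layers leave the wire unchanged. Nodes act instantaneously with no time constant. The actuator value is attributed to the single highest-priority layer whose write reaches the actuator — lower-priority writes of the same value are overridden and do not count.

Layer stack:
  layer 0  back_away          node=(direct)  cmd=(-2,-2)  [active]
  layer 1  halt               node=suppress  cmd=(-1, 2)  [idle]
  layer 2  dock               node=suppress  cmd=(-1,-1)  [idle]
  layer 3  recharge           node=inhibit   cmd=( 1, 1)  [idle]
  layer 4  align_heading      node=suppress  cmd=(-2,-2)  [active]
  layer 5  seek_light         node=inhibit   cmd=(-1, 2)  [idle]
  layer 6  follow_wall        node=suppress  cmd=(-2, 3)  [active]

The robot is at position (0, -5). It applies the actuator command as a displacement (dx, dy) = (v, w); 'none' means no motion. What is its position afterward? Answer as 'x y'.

[0] back_away on; wire := (-2, -2)
[1] halt off; pass (-2, -2)
[2] dock off; pass (-2, -2)
[3] recharge off; pass (-2, -2)
[4] align_heading on (suppress); wire := (-2, -2)
[5] seek_light off; pass (-2, -2)
[6] follow_wall on (suppress); wire := (-2, 3)
output (-2, 3)
position: (0, -5) + (-2, 3) = (-2, -2)

-2 -2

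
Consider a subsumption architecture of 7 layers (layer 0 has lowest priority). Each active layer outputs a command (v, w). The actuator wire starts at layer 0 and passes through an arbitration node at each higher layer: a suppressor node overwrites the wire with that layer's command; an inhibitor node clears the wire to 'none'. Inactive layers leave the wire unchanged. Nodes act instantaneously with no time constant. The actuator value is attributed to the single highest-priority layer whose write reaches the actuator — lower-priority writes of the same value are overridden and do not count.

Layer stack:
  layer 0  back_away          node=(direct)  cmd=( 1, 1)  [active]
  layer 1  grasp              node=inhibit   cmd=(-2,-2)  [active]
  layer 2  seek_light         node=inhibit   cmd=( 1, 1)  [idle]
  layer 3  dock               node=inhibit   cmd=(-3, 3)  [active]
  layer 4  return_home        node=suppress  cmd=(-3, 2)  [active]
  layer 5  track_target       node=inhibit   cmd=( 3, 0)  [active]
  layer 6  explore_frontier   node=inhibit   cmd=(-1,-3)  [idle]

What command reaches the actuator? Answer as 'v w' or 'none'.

L0 back_away: active, feeds wire = (1, 1)
L1 grasp: active, inhibitor → wire = none
L2 seek_light: idle → wire stays none
L3 dock: active, inhibitor → wire = none
L4 return_home: active, suppressor → wire = (-3, 2)
L5 track_target: active, inhibitor → wire = none
L6 explore_frontier: idle → wire stays none
actuator = none

none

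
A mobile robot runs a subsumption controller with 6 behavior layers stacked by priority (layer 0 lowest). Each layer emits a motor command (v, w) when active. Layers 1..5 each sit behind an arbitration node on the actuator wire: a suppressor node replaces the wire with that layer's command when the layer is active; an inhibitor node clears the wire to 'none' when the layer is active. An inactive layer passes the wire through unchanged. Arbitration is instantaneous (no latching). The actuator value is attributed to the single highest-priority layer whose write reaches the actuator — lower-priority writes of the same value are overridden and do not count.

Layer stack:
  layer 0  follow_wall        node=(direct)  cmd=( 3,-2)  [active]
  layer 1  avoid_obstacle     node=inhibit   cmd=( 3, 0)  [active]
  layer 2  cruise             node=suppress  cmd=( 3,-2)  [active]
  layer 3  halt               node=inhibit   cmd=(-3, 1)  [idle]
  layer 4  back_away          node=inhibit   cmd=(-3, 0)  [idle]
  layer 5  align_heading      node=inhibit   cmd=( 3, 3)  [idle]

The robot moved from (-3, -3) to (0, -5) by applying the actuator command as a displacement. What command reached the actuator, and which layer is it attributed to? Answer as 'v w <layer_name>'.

3 -2 cruise

displacement = (0, -5) − (-3, -3) = (3, -2)
L0 follow_wall: active, feeds wire = (3, -2)
L1 avoid_obstacle: active, inhibitor → wire = none
L2 cruise: active, suppressor → wire = (3, -2)
L3 halt: idle → wire stays (3, -2)
L4 back_away: idle → wire stays (3, -2)
L5 align_heading: idle → wire stays (3, -2)
actuator = (3, -2) — from layer 2 (cruise)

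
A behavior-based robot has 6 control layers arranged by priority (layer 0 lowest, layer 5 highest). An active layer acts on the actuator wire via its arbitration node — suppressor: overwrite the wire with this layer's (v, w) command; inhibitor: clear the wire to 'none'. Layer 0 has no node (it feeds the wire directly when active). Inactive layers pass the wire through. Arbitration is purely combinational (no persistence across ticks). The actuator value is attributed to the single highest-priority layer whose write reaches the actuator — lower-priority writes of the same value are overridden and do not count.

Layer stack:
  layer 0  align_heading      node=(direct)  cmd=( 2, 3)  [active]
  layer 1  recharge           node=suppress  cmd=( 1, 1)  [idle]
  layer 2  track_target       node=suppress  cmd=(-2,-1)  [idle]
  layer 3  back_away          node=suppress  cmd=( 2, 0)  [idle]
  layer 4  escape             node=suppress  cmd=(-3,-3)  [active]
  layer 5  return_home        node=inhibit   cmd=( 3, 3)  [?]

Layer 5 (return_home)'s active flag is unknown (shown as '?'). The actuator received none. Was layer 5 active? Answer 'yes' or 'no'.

If layer 5 is active=yes:
  actuator would be none
If layer 5 is active=no:
  actuator would be (-3, -3)
Observed none, so layer 5 was active.

yes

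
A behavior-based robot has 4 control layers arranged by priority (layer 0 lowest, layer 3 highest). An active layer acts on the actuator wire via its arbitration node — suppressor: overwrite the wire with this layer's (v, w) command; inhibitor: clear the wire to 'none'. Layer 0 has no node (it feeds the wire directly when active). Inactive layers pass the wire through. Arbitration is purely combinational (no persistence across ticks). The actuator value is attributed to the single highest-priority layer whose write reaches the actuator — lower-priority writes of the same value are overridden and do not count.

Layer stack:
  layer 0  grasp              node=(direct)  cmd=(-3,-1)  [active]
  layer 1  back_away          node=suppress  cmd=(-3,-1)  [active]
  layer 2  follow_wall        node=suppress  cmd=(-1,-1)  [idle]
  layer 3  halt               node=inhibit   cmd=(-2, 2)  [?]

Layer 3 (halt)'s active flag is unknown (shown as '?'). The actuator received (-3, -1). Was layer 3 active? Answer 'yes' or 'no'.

If layer 3 is active=yes:
  actuator would be none
If layer 3 is active=no:
  actuator would be (-3, -1)
Observed (-3, -1), so layer 3 was idle.

no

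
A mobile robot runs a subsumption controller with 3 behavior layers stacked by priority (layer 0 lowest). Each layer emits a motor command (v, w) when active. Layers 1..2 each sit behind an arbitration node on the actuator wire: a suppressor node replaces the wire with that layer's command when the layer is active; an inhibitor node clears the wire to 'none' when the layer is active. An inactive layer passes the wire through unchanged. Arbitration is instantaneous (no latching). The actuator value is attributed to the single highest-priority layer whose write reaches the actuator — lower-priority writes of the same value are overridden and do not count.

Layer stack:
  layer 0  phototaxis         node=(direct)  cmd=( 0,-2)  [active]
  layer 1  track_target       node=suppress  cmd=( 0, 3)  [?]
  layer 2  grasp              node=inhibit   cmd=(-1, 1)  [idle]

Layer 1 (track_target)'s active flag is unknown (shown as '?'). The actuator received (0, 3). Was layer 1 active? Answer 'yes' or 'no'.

If layer 1 is active=yes:
  actuator would be (0, 3)
If layer 1 is active=no:
  actuator would be (0, -2)
Observed (0, 3), so layer 1 was active.

yes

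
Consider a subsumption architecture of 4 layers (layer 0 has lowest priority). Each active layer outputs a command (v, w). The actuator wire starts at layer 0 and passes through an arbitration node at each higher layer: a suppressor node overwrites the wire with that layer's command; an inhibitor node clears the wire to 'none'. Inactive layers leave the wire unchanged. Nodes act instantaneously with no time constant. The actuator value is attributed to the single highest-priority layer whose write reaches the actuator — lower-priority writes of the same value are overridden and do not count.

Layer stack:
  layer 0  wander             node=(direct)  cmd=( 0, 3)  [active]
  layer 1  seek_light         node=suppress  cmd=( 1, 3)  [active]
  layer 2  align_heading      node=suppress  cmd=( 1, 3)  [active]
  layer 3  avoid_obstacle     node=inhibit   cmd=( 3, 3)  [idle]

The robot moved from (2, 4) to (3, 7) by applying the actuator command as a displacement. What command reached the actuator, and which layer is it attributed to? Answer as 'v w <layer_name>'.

1 3 align_heading

displacement = (3, 7) − (2, 4) = (1, 3)
layer 0 (wander) active — direct: (0, 3)
layer 1 (seek_light) active — suppresses: (1, 3)
layer 2 (align_heading) active — suppresses: (1, 3)
layer 3 (avoid_obstacle) idle — unchanged: (1, 3)
→ actuator (1, 3) — from layer 2 (align_heading)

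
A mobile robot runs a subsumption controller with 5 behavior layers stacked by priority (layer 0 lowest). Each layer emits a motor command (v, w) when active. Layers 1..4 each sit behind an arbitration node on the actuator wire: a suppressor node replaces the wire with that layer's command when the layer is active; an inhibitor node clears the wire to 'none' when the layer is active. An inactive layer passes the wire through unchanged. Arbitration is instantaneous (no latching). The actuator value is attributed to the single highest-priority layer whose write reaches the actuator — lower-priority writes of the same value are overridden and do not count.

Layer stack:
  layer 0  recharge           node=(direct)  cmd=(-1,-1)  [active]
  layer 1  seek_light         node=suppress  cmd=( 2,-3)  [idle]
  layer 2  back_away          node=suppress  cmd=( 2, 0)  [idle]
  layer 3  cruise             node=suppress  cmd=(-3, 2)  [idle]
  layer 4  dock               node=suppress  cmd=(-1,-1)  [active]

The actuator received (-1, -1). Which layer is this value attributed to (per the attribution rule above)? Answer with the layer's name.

dock

layer 0 (recharge) active — direct: (-1, -1)
layer 1 (seek_light) idle — unchanged: (-1, -1)
layer 2 (back_away) idle — unchanged: (-1, -1)
layer 3 (cruise) idle — unchanged: (-1, -1)
layer 4 (dock) active — suppresses: (-1, -1)
→ actuator (-1, -1)
last writer: layer 4 = dock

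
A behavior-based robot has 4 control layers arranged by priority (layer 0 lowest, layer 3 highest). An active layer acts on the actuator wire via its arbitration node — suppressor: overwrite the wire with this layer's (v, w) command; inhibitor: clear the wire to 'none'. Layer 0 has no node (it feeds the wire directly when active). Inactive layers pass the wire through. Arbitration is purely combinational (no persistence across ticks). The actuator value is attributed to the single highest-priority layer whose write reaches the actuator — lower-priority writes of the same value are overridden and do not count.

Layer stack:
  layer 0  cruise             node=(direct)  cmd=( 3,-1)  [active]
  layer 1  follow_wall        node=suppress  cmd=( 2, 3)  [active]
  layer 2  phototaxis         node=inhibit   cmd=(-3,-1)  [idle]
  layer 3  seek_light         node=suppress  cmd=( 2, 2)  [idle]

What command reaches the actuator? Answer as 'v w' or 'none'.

2 3

layer 0 (cruise) active — direct: (3, -1)
layer 1 (follow_wall) active — suppresses: (2, 3)
layer 2 (phototaxis) idle — unchanged: (2, 3)
layer 3 (seek_light) idle — unchanged: (2, 3)
→ actuator (2, 3)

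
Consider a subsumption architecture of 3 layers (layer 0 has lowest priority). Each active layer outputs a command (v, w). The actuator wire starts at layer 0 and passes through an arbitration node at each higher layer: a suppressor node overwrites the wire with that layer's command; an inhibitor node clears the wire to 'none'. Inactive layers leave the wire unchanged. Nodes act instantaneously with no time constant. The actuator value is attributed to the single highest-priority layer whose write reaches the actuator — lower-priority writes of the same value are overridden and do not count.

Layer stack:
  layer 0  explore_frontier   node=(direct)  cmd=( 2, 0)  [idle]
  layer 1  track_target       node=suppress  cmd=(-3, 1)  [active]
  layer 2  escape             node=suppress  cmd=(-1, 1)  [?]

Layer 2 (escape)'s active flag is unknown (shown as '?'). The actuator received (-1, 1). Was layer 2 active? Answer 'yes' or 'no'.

yes

If layer 2 is active=yes:
  actuator would be (-1, 1)
If layer 2 is active=no:
  actuator would be (-3, 1)
Observed (-1, 1), so layer 2 was active.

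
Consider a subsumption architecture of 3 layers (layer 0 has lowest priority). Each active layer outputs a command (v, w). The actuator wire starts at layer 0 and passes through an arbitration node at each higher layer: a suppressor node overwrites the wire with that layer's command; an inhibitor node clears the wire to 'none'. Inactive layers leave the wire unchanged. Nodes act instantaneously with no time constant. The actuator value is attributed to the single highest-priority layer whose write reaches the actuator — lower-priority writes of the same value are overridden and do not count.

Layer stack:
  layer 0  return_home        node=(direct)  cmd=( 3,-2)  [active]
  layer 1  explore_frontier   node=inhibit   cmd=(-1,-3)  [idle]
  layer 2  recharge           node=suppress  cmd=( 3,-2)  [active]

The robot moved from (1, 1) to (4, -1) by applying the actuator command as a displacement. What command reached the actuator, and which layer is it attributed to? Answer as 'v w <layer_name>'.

3 -2 recharge

displacement = (4, -1) − (1, 1) = (3, -2)
[0] return_home on; wire := (3, -2)
[1] explore_frontier off; pass (3, -2)
[2] recharge on (suppress); wire := (3, -2)
output (3, -2) — from layer 2 (recharge)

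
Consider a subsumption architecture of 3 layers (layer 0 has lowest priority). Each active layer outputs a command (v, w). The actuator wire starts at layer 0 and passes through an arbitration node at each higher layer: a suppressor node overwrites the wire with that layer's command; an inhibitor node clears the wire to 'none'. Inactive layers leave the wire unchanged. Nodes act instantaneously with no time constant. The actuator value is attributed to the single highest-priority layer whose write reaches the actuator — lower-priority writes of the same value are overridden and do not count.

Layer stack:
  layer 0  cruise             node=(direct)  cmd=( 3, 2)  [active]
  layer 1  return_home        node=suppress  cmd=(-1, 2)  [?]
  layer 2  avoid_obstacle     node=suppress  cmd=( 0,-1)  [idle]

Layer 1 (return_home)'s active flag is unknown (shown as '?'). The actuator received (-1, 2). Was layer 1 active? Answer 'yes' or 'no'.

If layer 1 is active=yes:
  actuator would be (-1, 2)
If layer 1 is active=no:
  actuator would be (3, 2)
Observed (-1, 2), so layer 1 was active.

yes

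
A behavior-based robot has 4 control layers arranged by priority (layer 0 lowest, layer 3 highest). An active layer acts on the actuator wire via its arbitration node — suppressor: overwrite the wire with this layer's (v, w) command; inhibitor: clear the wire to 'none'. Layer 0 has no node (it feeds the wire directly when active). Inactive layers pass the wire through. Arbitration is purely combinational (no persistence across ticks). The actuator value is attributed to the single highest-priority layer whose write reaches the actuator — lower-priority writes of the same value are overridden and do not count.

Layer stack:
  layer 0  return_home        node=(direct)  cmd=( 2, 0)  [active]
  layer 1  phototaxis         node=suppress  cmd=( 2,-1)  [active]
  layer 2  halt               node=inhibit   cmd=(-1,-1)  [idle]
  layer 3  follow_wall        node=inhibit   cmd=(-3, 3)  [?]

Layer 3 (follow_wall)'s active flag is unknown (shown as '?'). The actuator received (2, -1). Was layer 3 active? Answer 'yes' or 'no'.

no

If layer 3 is active=yes:
  actuator would be none
If layer 3 is active=no:
  actuator would be (2, -1)
Observed (2, -1), so layer 3 was idle.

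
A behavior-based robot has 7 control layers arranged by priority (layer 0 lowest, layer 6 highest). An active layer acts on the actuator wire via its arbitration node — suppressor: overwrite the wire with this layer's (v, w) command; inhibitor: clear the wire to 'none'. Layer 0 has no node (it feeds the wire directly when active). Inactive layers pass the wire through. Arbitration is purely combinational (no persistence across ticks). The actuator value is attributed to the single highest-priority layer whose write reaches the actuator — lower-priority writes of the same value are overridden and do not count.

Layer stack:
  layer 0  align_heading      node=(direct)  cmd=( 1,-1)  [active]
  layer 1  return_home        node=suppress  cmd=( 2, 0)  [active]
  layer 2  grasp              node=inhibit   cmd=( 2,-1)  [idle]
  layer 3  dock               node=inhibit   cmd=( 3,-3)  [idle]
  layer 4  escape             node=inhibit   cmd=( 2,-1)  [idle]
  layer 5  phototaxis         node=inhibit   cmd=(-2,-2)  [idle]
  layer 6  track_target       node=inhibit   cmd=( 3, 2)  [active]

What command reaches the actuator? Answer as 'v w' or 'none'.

none

layer 0 (align_heading) active — direct: (1, -1)
layer 1 (return_home) active — suppresses: (2, 0)
layer 2 (grasp) idle — unchanged: (2, 0)
layer 3 (dock) idle — unchanged: (2, 0)
layer 4 (escape) idle — unchanged: (2, 0)
layer 5 (phototaxis) idle — unchanged: (2, 0)
layer 6 (track_target) active — inhibits: none
→ actuator none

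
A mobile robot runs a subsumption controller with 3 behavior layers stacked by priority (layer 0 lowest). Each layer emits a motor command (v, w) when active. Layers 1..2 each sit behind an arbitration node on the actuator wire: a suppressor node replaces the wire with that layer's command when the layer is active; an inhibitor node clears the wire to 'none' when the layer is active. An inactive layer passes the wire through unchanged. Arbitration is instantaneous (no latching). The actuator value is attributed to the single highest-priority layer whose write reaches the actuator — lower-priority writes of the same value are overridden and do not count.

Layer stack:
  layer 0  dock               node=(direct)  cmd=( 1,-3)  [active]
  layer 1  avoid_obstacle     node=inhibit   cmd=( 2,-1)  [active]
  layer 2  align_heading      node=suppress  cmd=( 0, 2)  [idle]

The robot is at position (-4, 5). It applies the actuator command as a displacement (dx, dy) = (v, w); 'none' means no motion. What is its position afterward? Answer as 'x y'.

-4 5

[0] dock on; wire := (1, -3)
[1] avoid_obstacle on (inhibit); wire := none
[2] align_heading off; pass none
output none
position: (-4, 5) + none = (-4, 5)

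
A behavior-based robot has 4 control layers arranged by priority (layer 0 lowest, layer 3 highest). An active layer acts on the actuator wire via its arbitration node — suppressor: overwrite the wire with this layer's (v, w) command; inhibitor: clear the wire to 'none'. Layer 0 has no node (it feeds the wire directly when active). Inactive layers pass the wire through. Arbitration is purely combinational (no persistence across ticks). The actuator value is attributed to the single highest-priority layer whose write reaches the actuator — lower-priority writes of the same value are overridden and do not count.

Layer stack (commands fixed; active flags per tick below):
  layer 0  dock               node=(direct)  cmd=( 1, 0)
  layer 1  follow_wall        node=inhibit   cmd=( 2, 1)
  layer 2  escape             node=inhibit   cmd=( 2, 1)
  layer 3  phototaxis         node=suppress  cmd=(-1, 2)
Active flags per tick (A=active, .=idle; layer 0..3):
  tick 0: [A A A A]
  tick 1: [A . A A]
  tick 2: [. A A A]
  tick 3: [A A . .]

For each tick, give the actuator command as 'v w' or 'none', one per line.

tick 0:
  L0 dock: active, feeds wire = (1, 0)
  L1 follow_wall: active, inhibitor → wire = none
  L2 escape: active, inhibitor → wire = none
  L3 phototaxis: active, suppressor → wire = (-1, 2)
  actuator = (-1, 2)
tick 1:
  L0 dock: active, feeds wire = (1, 0)
  L1 follow_wall: idle → wire stays (1, 0)
  L2 escape: active, inhibitor → wire = none
  L3 phototaxis: active, suppressor → wire = (-1, 2)
  actuator = (-1, 2)
tick 2:
  L0 dock: idle → wire = none
  L1 follow_wall: active, inhibitor → wire = none
  L2 escape: active, inhibitor → wire = none
  L3 phototaxis: active, suppressor → wire = (-1, 2)
  actuator = (-1, 2)
tick 3:
  L0 dock: active, feeds wire = (1, 0)
  L1 follow_wall: active, inhibitor → wire = none
  L2 escape: idle → wire stays none
  L3 phototaxis: idle → wire stays none
  actuator = none

-1 2
-1 2
-1 2
none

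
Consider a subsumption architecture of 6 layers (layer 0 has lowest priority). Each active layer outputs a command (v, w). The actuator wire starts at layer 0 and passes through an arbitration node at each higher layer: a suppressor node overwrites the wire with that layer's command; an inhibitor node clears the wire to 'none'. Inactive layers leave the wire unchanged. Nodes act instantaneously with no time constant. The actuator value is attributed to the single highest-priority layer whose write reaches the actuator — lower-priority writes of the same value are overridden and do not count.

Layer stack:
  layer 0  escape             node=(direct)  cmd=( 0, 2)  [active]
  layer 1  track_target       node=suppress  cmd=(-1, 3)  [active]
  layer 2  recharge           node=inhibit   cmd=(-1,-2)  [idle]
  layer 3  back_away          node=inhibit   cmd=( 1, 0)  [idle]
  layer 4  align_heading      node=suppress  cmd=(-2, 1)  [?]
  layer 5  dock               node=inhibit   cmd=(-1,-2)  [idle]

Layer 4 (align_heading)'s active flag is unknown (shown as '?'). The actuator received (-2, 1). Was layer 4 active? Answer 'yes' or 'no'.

yes

If layer 4 is active=yes:
  actuator would be (-2, 1)
If layer 4 is active=no:
  actuator would be (-1, 3)
Observed (-2, 1), so layer 4 was active.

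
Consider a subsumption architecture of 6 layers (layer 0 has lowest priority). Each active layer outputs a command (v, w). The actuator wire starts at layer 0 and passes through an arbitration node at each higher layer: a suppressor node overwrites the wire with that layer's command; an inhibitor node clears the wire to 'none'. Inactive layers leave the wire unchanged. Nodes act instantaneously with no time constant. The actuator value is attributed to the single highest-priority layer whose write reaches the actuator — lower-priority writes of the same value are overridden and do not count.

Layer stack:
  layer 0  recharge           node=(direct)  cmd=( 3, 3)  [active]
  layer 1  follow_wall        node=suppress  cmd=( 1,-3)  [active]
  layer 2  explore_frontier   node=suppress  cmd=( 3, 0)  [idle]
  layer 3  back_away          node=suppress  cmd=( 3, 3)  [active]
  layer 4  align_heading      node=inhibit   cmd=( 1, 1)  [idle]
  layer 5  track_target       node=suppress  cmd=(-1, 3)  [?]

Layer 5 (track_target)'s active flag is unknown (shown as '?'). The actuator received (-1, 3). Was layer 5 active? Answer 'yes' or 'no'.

If layer 5 is active=yes:
  actuator would be (-1, 3)
If layer 5 is active=no:
  actuator would be (3, 3)
Observed (-1, 3), so layer 5 was active.

yes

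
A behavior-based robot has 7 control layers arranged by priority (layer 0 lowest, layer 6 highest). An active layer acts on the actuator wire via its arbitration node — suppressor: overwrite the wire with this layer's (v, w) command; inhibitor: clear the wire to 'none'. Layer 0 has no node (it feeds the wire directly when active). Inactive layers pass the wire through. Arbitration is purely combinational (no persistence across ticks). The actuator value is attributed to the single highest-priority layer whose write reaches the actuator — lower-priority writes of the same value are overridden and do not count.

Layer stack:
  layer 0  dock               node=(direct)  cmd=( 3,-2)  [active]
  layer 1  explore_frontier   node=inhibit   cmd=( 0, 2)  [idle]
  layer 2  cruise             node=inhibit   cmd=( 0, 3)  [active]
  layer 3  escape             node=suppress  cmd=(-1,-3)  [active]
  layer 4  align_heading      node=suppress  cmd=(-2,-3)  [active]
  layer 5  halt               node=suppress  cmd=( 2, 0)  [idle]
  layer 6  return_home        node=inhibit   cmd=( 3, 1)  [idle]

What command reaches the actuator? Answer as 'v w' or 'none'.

-2 -3

L0 dock: active, feeds wire = (3, -2)
L1 explore_frontier: idle → wire stays (3, -2)
L2 cruise: active, inhibitor → wire = none
L3 escape: active, suppressor → wire = (-1, -3)
L4 align_heading: active, suppressor → wire = (-2, -3)
L5 halt: idle → wire stays (-2, -3)
L6 return_home: idle → wire stays (-2, -3)
actuator = (-2, -3)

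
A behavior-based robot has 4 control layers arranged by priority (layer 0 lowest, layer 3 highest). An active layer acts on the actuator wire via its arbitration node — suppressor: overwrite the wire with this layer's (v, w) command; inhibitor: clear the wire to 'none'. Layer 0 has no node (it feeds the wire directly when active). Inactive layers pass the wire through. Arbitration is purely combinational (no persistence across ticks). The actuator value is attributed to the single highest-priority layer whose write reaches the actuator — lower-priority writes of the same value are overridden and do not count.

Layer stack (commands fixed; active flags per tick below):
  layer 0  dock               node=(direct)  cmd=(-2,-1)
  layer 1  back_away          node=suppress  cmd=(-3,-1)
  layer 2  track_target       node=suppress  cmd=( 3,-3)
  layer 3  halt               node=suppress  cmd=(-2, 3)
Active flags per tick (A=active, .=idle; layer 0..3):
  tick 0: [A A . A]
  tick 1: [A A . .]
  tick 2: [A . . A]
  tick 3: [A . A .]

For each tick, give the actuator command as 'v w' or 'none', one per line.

tick 0:
  L0 dock: active, feeds wire = (-2, -1)
  L1 back_away: active, suppressor → wire = (-3, -1)
  L2 track_target: idle → wire stays (-3, -1)
  L3 halt: active, suppressor → wire = (-2, 3)
  actuator = (-2, 3)
tick 1:
  L0 dock: active, feeds wire = (-2, -1)
  L1 back_away: active, suppressor → wire = (-3, -1)
  L2 track_target: idle → wire stays (-3, -1)
  L3 halt: idle → wire stays (-3, -1)
  actuator = (-3, -1)
tick 2:
  L0 dock: active, feeds wire = (-2, -1)
  L1 back_away: idle → wire stays (-2, -1)
  L2 track_target: idle → wire stays (-2, -1)
  L3 halt: active, suppressor → wire = (-2, 3)
  actuator = (-2, 3)
tick 3:
  L0 dock: active, feeds wire = (-2, -1)
  L1 back_away: idle → wire stays (-2, -1)
  L2 track_target: active, suppressor → wire = (3, -3)
  L3 halt: idle → wire stays (3, -3)
  actuator = (3, -3)

-2 3
-3 -1
-2 3
3 -3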